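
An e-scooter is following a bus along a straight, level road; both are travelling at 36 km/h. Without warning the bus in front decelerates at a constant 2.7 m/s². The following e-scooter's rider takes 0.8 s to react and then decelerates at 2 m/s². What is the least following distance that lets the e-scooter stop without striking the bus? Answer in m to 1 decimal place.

Minimum gap ≈ 14.5 m

36 km/h ÷ 3.6 = 10.0000 m/s.
Leader travels v²/(2a_L) = 100.000 / 5.400 = 18.519 m before stopping.
Follower covers v·t_r = 10.0000 × 0.8 = 8.000 m while reacting, then v²/(2a_F) = 100.000 / 4.000 = 25.000 m while braking, for a total of 8.000 + 25.000 = 33.000 m.
Since a_F ≤ a_L and the follower starts braking later, the follower is never slower than the leader, so the closest approach is when both have stopped.
Minimum gap = 33.000 − 18.519 = 14.481 m.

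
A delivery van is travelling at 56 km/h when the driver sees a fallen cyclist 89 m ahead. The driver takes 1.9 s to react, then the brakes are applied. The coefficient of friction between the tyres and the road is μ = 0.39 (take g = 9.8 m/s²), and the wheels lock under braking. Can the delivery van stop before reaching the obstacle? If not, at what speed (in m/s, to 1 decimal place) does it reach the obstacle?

56 km/h ÷ 3.6 = 15.5556 m/s.
a = μg = 0.39 × 9.8 = 3.822 m/s².
Reaction distance = 15.5556 × 1.9 = 29.556 m.
Braking distance = v²/(2a) = 241.977 / 7.644 = 31.656 m.
Total stopping distance = 29.556 + 31.656 = 61.212 m, vs 89 m available — it stops with 89 − 61.212 = 27.788 m to spare.

Yes — it stops about 27.8 m short of the obstacle, so it never reaches it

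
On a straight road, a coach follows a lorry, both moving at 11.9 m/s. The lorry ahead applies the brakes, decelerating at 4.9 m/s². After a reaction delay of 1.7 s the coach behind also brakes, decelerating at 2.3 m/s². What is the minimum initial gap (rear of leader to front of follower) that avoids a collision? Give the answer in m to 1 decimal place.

Minimum gap ≈ 36.6 m

Leader travels v²/(2a_L) = 141.610 / 9.800 = 14.450 m before stopping.
Follower covers v·t_r = 11.9000 × 1.7 = 20.230 m while reacting, then v²/(2a_F) = 141.610 / 4.600 = 30.785 m while braking, for a total of 20.230 + 30.785 = 51.015 m.
Since a_F ≤ a_L and the follower starts braking later, the follower is never slower than the leader, so the closest approach is when both have stopped.
Minimum gap = 51.015 − 14.450 = 36.565 m.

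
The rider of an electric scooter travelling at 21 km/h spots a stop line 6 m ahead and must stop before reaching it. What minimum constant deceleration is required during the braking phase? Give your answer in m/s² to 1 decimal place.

21 km/h ÷ 3.6 = 5.8333 m/s.
v² = 2a·d ⇒ a = v²/(2d) = 5.8333² / (2 × 6.000) = 34.027 / 12.000 = 2.8356 m/s².

Required deceleration ≈ 2.8 m/s²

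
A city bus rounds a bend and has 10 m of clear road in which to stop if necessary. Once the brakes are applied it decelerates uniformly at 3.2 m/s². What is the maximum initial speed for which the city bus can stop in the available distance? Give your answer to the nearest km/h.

v²/(2a) = d ⇒ v = √(2 × 3.200 × 10) = √64.00 = 8.0000 m/s.
8.0000 m/s × 3.6 = 28.800 km/h.

Maximum speed ≈ 29 km/h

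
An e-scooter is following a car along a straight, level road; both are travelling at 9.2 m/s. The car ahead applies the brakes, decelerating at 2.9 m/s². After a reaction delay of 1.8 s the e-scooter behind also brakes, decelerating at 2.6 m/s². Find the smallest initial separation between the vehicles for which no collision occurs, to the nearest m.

Minimum gap ≈ 18 m

Leader travels v²/(2a_L) = 84.640 / 5.800 = 14.593 m before stopping.
Follower covers v·t_r = 9.2000 × 1.8 = 16.560 m while reacting, then v²/(2a_F) = 84.640 / 5.200 = 16.277 m while braking, for a total of 16.560 + 16.277 = 32.837 m.
Since a_F ≤ a_L and the follower starts braking later, the follower is never slower than the leader, so the closest approach is when both have stopped.
Minimum gap = 32.837 − 14.593 = 18.244 m.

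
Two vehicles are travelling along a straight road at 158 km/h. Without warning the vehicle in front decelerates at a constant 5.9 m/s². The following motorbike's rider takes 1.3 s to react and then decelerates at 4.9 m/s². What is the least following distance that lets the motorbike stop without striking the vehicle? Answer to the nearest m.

158 km/h ÷ 3.6 = 43.8889 m/s.
Leader travels v²/(2a_L) = 1926.236 / 11.800 = 163.240 m before stopping.
Follower covers v·t_r = 43.8889 × 1.3 = 57.056 m while reacting, then v²/(2a_F) = 1926.236 / 9.800 = 196.555 m while braking, for a total of 57.056 + 196.555 = 253.611 m.
Since a_F ≤ a_L and the follower starts braking later, the follower is never slower than the leader, so the closest approach is when both have stopped.
Minimum gap = 253.611 − 163.240 = 90.371 m.

Minimum gap ≈ 90 m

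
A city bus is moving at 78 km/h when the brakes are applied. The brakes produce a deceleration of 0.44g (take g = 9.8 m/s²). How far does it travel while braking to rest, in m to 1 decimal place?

Braking distance ≈ 54.4 m

78 km/h ÷ 3.6 = 21.6667 m/s.
a = 0.44 × 9.8 = 4.312 m/s².
Braking distance = v²/(2a) = 21.6667² / (2 × 4.312) = 469.446 / 8.624 = 54.435 m.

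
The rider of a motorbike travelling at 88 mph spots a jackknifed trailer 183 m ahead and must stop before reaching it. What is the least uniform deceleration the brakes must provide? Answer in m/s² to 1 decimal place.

88 mph × 0.44704 = 39.3395 m/s.
v² = 2a·d ⇒ a = v²/(2d) = 39.3395² / (2 × 183.000) = 1547.596 / 366.000 = 4.2284 m/s².

Required deceleration ≈ 4.2 m/s²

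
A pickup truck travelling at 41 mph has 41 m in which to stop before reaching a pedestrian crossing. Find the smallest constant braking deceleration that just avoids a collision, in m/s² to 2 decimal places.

41 mph × 0.44704 = 18.3286 m/s.
v² = 2a·d ⇒ a = v²/(2d) = 18.3286² / (2 × 41.000) = 335.938 / 82.000 = 4.0968 m/s².

Required deceleration ≈ 4.10 m/s²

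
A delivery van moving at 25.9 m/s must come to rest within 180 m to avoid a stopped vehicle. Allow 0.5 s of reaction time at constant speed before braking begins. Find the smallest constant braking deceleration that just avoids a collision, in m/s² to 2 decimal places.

Distance covered during reaction = 25.9000 × 0.5 = 12.950 m.
Distance available for braking: 180 − 12.950 = 167.050 m.
v² = 2a·d ⇒ a = v²/(2d) = 25.9000² / (2 × 167.050) = 670.810 / 334.100 = 2.0078 m/s².

Required deceleration ≈ 2.01 m/s²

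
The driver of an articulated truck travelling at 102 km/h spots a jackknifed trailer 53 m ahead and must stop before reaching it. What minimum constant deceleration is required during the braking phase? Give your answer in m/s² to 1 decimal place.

102 km/h ÷ 3.6 = 28.3333 m/s.
v² = 2a·d ⇒ a = v²/(2d) = 28.3333² / (2 × 53.000) = 802.776 / 106.000 = 7.5734 m/s².

Required deceleration ≈ 7.6 m/s²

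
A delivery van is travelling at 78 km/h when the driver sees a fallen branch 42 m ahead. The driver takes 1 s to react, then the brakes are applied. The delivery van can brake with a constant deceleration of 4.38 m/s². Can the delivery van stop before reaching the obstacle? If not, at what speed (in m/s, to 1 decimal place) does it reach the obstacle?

78 km/h ÷ 3.6 = 21.6667 m/s.
Reaction distance = 21.6667 × 1 = 21.667 m.
Braking distance needed to stop: v²/(2a) = 469.446 / 8.760 = 53.590 m, so total needed = 21.667 + 53.590 = 75.257 m > 42 m — it cannot stop.
Distance remaining when braking begins: 42 − 21.667 = 20.333 m.
v² = v₀² − 2a·d = 469.446 − 2 × 4.380 × 20.333 = 291.329 m²/s².
v = √291.329 = 17.068 m/s.

No — it strikes the obstacle at 17.1 m/s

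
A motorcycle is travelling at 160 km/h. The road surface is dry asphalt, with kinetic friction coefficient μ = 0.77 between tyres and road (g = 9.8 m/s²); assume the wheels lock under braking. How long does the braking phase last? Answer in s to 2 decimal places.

160 km/h ÷ 3.6 = 44.4444 m/s.
a = μg = 0.77 × 9.8 = 7.546 m/s².
Braking time = v/a = 44.4444 / 7.546 = 5.890 s.

Braking time ≈ 5.89 s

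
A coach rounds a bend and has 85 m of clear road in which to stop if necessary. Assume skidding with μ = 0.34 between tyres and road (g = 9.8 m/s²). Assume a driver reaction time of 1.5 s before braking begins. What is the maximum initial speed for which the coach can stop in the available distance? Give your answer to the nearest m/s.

Maximum speed ≈ 19 m/s

a = μg = 0.34 × 9.8 = 3.332 m/s².
Stopping distance: v·t_r + v²/(2a) = 85 with t_r = 1.5 s and a = 3.332 m/s².
So v² + 9.996 v − 566.44 = 0.
Positive root: v = −a·t_r + √((a·t_r)² + 2a·d) = −4.998 + √(24.980 + 566.44) = 19.3211 m/s.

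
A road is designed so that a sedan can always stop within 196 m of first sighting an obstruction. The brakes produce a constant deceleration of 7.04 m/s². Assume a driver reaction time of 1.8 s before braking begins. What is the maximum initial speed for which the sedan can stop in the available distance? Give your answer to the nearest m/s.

Maximum speed ≈ 41 m/s

Stopping distance: v·t_r + v²/(2a) = 196 with t_r = 1.8 s and a = 7.040 m/s².
So v² + 25.344 v − 2759.68 = 0.
Positive root: v = −a·t_r + √((a·t_r)² + 2a·d) = −12.672 + √(160.580 + 2759.68) = 41.3674 m/s.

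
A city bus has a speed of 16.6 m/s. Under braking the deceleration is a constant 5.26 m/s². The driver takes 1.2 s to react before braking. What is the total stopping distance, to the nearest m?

Reaction distance = v·t_r = 16.6000 × 1.2 = 19.920 m.
Braking distance = v²/(2a) = 16.6000² / (2 × 5.260) = 275.560 / 10.520 = 26.194 m.
Total = 19.920 + 26.194 = 46.114 m.

Total stopping distance ≈ 46 m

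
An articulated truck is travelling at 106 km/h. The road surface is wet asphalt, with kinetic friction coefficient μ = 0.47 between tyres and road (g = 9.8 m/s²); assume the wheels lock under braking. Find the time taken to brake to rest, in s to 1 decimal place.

Braking time ≈ 6.4 s

106 km/h ÷ 3.6 = 29.4444 m/s.
a = μg = 0.47 × 9.8 = 4.606 m/s².
Braking time = v/a = 29.4444 / 4.606 = 6.393 s.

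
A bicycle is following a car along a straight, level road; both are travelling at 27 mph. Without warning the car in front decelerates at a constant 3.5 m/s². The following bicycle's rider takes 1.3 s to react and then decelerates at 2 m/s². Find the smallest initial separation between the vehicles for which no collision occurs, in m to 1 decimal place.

27 mph × 0.44704 = 12.0701 m/s.
Leader travels v²/(2a_L) = 145.687 / 7.000 = 20.812 m before stopping.
Follower covers v·t_r = 12.0701 × 1.3 = 15.691 m while reacting, then v²/(2a_F) = 145.687 / 4.000 = 36.422 m while braking, for a total of 15.691 + 36.422 = 52.113 m.
Since a_F ≤ a_L and the follower starts braking later, the follower is never slower than the leader, so the closest approach is when both have stopped.
Minimum gap = 52.113 − 20.812 = 31.301 m.

Minimum gap ≈ 31.3 m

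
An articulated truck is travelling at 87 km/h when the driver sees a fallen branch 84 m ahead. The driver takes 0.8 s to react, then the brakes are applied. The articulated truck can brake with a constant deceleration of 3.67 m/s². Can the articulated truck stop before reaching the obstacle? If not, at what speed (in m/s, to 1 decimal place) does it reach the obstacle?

87 km/h ÷ 3.6 = 24.1667 m/s.
Reaction distance = 24.1667 × 0.8 = 19.333 m.
Braking distance needed to stop: v²/(2a) = 584.029 / 7.340 = 79.568 m, so total needed = 19.333 + 79.568 = 98.901 m > 84 m — it cannot stop.
Distance remaining when braking begins: 84 − 19.333 = 64.667 m.
v² = v₀² − 2a·d = 584.029 − 2 × 3.670 × 64.667 = 109.373 m²/s².
v = √109.373 = 10.458 m/s.

No — it strikes the obstacle at 10.5 m/s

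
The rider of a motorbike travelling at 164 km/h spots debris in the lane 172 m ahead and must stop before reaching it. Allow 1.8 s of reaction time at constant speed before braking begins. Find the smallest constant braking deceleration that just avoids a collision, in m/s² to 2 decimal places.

164 km/h ÷ 3.6 = 45.5556 m/s.
Distance covered during reaction = 45.5556 × 1.8 = 82.000 m.
Distance available for braking: 172 − 82.000 = 90.000 m.
v² = 2a·d ⇒ a = v²/(2d) = 45.5556² / (2 × 90.000) = 2075.313 / 180.000 = 11.5295 m/s².

Required deceleration ≈ 11.53 m/s²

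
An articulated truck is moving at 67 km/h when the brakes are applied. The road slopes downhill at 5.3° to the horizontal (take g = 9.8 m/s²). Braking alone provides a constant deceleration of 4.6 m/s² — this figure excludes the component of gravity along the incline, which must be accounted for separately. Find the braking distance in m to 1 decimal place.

Braking distance ≈ 46.9 m

67 km/h ÷ 3.6 = 18.6111 m/s.
Gravity along the downhill slope reduces the braking deceleration: a_eff = 4.600 − 9.8·sin 5.3° = 4.600 − 0.905 = 3.695 m/s².
Braking distance = v²/(2a) = 18.6111² / (2 × 3.695) = 346.373 / 7.390 = 46.871 m.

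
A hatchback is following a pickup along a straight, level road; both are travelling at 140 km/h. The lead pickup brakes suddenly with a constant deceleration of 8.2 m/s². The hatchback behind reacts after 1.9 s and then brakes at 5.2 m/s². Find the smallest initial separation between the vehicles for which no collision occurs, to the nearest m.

140 km/h ÷ 3.6 = 38.8889 m/s.
Leader travels v²/(2a_L) = 1512.347 / 16.400 = 92.216 m before stopping.
Follower covers v·t_r = 38.8889 × 1.9 = 73.889 m while reacting, then v²/(2a_F) = 1512.347 / 10.400 = 145.418 m while braking, for a total of 73.889 + 145.418 = 219.307 m.
Since a_F ≤ a_L and the follower starts braking later, the follower is never slower than the leader, so the closest approach is when both have stopped.
Minimum gap = 219.307 − 92.216 = 127.091 m.

Minimum gap ≈ 127 m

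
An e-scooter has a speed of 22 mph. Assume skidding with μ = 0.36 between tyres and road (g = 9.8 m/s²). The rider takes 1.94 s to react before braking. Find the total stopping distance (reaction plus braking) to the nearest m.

Total stopping distance ≈ 33 m

22 mph × 0.44704 = 9.8349 m/s.
a = μg = 0.36 × 9.8 = 3.528 m/s².
Reaction distance = v·t_r = 9.8349 × 1.94 = 19.080 m.
Braking distance = v²/(2a) = 9.8349² / (2 × 3.528) = 96.725 / 7.056 = 13.708 m.
Total = 19.080 + 13.708 = 32.788 m.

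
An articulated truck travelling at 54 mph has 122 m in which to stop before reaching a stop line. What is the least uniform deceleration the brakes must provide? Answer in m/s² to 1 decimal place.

Required deceleration ≈ 2.4 m/s²

54 mph × 0.44704 = 24.1402 m/s.
v² = 2a·d ⇒ a = v²/(2d) = 24.1402² / (2 × 122.000) = 582.749 / 244.000 = 2.3883 m/s².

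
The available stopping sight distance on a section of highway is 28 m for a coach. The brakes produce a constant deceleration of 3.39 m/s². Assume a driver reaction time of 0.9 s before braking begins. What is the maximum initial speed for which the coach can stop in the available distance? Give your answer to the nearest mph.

Maximum speed ≈ 25 mph

Stopping distance: v·t_r + v²/(2a) = 28 with t_r = 0.9 s and a = 3.390 m/s².
So v² + 6.102 v − 189.84 = 0.
Positive root: v = −a·t_r + √((a·t_r)² + 2a·d) = −3.051 + √(9.309 + 189.84) = 11.0610 m/s.
11.0610 m/s ÷ 0.44704 = 24.743 mph.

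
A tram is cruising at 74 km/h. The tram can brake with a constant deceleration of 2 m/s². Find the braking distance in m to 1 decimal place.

74 km/h ÷ 3.6 = 20.5556 m/s.
Braking distance = v²/(2a) = 20.5556² / (2 × 2.000) = 422.533 / 4.000 = 105.633 m.

Braking distance ≈ 105.6 m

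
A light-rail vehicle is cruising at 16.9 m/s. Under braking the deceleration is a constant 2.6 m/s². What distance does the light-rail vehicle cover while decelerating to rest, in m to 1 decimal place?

Braking distance ≈ 54.9 m

Braking distance = v²/(2a) = 16.9000² / (2 × 2.600) = 285.610 / 5.200 = 54.925 m.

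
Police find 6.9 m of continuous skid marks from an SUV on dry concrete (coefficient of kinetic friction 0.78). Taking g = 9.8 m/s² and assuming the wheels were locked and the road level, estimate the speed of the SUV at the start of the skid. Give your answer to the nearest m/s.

Deceleration a = μg = 0.78 × 9.8 = 7.644 m/s².
v = √(2a·d) = √(2 × 7.644 × 6.9) = √105.487 = 10.2707 m/s.

Initial speed ≈ 10 m/s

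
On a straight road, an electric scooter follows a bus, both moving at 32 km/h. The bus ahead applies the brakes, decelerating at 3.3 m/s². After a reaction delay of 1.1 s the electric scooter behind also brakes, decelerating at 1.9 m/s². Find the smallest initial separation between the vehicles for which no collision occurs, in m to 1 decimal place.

32 km/h ÷ 3.6 = 8.8889 m/s.
Leader travels v²/(2a_L) = 79.013 / 6.600 = 11.972 m before stopping.
Follower covers v·t_r = 8.8889 × 1.1 = 9.778 m while reacting, then v²/(2a_F) = 79.013 / 3.800 = 20.793 m while braking, for a total of 9.778 + 20.793 = 30.571 m.
Since a_F ≤ a_L and the follower starts braking later, the follower is never slower than the leader, so the closest approach is when both have stopped.
Minimum gap = 30.571 − 11.972 = 18.599 m.

Minimum gap ≈ 18.6 m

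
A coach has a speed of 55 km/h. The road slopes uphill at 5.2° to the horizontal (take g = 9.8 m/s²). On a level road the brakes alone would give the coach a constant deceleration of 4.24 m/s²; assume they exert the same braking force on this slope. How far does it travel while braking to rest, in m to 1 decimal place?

55 km/h ÷ 3.6 = 15.2778 m/s.
Gravity along the uphill slope adds to the braking deceleration: a_eff = 4.240 + 9.8·sin 5.2° = 4.240 + 0.888 = 5.128 m/s².
Braking distance = v²/(2a) = 15.2778² / (2 × 5.128) = 233.411 / 10.256 = 22.758 m.

Braking distance ≈ 22.8 m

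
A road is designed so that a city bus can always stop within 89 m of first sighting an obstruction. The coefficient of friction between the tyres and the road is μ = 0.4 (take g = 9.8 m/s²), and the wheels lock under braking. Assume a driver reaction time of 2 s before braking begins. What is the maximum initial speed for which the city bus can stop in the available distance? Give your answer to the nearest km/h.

Maximum speed ≈ 71 km/h

a = μg = 0.4 × 9.8 = 3.920 m/s².
Stopping distance: v·t_r + v²/(2a) = 89 with t_r = 2 s and a = 3.920 m/s².
So v² + 15.680 v − 697.76 = 0.
Positive root: v = −a·t_r + √((a·t_r)² + 2a·d) = −7.840 + √(61.466 + 697.76) = 19.7141 m/s.
19.7141 m/s × 3.6 = 70.971 km/h.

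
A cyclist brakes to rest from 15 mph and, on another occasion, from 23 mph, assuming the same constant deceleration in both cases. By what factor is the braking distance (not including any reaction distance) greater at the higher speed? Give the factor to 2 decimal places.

Factor ≈ 2.35

Braking distance d = v²/(2a), so with a fixed, d ∝ v².
Factor = (23/15)² = 1.5333² = 2.3510.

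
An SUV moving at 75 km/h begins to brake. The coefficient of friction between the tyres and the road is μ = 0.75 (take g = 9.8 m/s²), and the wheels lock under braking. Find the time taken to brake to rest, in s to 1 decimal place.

Braking time ≈ 2.8 s

75 km/h ÷ 3.6 = 20.8333 m/s.
a = μg = 0.75 × 9.8 = 7.350 m/s².
Braking time = v/a = 20.8333 / 7.350 = 2.834 s.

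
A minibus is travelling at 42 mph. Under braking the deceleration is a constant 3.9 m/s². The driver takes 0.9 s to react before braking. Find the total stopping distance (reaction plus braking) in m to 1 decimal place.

Total stopping distance ≈ 62.1 m

42 mph × 0.44704 = 18.7757 m/s.
Reaction distance = v·t_r = 18.7757 × 0.9 = 16.898 m.
Braking distance = v²/(2a) = 18.7757² / (2 × 3.900) = 352.527 / 7.800 = 45.196 m.
Total = 16.898 + 45.196 = 62.094 m.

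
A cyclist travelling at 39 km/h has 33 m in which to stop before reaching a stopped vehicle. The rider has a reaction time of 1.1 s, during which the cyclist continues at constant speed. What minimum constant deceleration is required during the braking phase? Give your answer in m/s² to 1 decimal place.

39 km/h ÷ 3.6 = 10.8333 m/s.
Distance covered during reaction = 10.8333 × 1.1 = 11.917 m.
Distance available for braking: 33 − 11.917 = 21.083 m.
v² = 2a·d ⇒ a = v²/(2d) = 10.8333² / (2 × 21.083) = 117.360 / 42.166 = 2.7833 m/s².

Required deceleration ≈ 2.8 m/s²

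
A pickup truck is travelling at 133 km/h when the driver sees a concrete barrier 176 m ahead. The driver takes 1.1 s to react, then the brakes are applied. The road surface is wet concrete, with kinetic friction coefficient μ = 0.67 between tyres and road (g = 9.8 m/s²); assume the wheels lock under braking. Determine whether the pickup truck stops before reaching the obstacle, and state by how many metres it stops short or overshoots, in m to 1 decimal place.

133 km/h ÷ 3.6 = 36.9444 m/s.
a = μg = 0.67 × 9.8 = 6.566 m/s².
Reaction distance = 36.9444 × 1.1 = 40.639 m.
Braking distance = v²/(2a) = 1364.889 / 13.132 = 103.936 m.
Total stopping distance = 40.639 + 103.936 = 144.575 m, vs 176 m available — it stops with 176 − 144.575 = 31.425 m to spare.

Yes — it stops 31.4 m short of the obstacle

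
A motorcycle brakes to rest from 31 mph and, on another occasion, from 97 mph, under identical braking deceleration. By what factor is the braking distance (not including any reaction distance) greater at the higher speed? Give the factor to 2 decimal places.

Braking distance d = v²/(2a), so with a fixed, d ∝ v².
Factor = (97/31)² = 3.1290² = 9.7906.

Factor ≈ 9.79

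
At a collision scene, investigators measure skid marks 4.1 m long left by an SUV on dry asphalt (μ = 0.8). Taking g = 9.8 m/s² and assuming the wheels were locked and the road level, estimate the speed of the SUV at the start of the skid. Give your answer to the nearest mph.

Initial speed ≈ 18 mph

Deceleration a = μg = 0.8 × 9.8 = 7.840 m/s².
v = √(2a·d) = √(2 × 7.840 × 4.1) = √64.288 = 8.0180 m/s.
= 8.0180 ÷ 0.44704 = 17.936 mph.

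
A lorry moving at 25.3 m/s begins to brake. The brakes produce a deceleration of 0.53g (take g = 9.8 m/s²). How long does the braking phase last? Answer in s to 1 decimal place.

Braking time ≈ 4.9 s

a = 0.53 × 9.8 = 5.194 m/s².
Braking time = v/a = 25.3000 / 5.194 = 4.871 s.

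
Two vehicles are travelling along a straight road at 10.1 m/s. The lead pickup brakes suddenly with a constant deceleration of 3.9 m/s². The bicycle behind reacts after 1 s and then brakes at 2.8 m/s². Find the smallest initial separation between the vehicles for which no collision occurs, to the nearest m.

Minimum gap ≈ 15 m

Leader travels v²/(2a_L) = 102.010 / 7.800 = 13.078 m before stopping.
Follower covers v·t_r = 10.1000 × 1 = 10.100 m while reacting, then v²/(2a_F) = 102.010 / 5.600 = 18.216 m while braking, for a total of 10.100 + 18.216 = 28.316 m.
Since a_F ≤ a_L and the follower starts braking later, the follower is never slower than the leader, so the closest approach is when both have stopped.
Minimum gap = 28.316 − 13.078 = 15.238 m.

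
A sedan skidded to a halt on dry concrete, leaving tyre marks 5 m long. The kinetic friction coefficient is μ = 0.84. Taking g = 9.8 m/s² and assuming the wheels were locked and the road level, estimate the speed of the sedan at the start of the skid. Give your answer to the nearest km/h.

Deceleration a = μg = 0.84 × 9.8 = 8.232 m/s².
v = √(2a·d) = √(2 × 8.232 × 5) = √82.320 = 9.0730 m/s.
= 9.0730 × 3.6 = 32.663 km/h.

Initial speed ≈ 33 km/h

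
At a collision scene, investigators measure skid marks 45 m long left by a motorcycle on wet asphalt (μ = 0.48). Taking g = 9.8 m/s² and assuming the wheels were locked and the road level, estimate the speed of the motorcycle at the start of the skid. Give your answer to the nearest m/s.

Initial speed ≈ 21 m/s

Deceleration a = μg = 0.48 × 9.8 = 4.704 m/s².
v = √(2a·d) = √(2 × 4.704 × 45) = √423.360 = 20.5757 m/s.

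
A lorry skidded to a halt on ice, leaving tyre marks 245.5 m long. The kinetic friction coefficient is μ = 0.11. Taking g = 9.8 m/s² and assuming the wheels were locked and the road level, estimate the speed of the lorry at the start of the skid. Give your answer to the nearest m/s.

Deceleration a = μg = 0.11 × 9.8 = 1.078 m/s².
v = √(2a·d) = √(2 × 1.078 × 245.5) = √529.298 = 23.0065 m/s.

Initial speed ≈ 23 m/s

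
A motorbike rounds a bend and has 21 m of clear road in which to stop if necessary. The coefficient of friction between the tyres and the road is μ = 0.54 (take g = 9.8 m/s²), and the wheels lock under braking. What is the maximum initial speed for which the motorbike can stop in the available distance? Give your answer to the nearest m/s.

a = μg = 0.54 × 9.8 = 5.292 m/s².
v²/(2a) = d ⇒ v = √(2 × 5.292 × 21) = √222.26 = 14.9084 m/s.

Maximum speed ≈ 15 m/s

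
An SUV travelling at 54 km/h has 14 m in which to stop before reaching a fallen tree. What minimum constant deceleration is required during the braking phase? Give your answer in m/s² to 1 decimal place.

54 km/h ÷ 3.6 = 15.0000 m/s.
v² = 2a·d ⇒ a = v²/(2d) = 15.0000² / (2 × 14.000) = 225.000 / 28.000 = 8.0357 m/s².

Required deceleration ≈ 8.0 m/s²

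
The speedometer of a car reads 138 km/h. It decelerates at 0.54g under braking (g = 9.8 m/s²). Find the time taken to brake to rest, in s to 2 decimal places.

Braking time ≈ 7.24 s

138 km/h ÷ 3.6 = 38.3333 m/s.
a = 0.54 × 9.8 = 5.292 m/s².
Braking time = v/a = 38.3333 / 5.292 = 7.244 s.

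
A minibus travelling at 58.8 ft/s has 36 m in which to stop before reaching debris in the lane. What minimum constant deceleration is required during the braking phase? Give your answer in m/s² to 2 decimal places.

58.8 ft/s × 0.3048 = 17.9222 m/s.
v² = 2a·d ⇒ a = v²/(2d) = 17.9222² / (2 × 36.000) = 321.205 / 72.000 = 4.4612 m/s².

Required deceleration ≈ 4.46 m/s²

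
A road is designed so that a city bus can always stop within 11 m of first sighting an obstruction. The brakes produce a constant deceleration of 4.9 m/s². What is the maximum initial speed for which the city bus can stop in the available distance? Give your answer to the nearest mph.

v²/(2a) = d ⇒ v = √(2 × 4.900 × 11) = √107.80 = 10.3827 m/s.
10.3827 m/s ÷ 0.44704 = 23.225 mph.

Maximum speed ≈ 23 mph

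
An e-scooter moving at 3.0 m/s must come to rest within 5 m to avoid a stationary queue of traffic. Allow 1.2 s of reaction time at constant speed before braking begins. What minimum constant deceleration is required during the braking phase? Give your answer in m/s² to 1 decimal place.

Required deceleration ≈ 3.2 m/s²

Distance covered during reaction = 3.0000 × 1.2 = 3.600 m.
Distance available for braking: 5 − 3.600 = 1.400 m.
v² = 2a·d ⇒ a = v²/(2d) = 3.0000² / (2 × 1.400) = 9.000 / 2.800 = 3.2143 m/s².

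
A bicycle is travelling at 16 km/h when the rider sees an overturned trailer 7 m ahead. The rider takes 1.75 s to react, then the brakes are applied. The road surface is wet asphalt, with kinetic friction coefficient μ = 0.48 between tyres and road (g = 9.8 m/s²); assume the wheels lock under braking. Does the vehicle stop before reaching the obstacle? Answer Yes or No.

16 km/h ÷ 3.6 = 4.4444 m/s.
a = μg = 0.48 × 9.8 = 4.704 m/s².
Reaction distance = 4.4444 × 1.75 = 7.778 m.
Braking distance = v²/(2a) = 19.753 / 9.408 = 2.100 m.
Total stopping distance = 7.778 + 2.100 = 9.878 m, vs 7 m available — it cannot stop in time and overshoots by 9.878 − 7 = 2.878 m.

No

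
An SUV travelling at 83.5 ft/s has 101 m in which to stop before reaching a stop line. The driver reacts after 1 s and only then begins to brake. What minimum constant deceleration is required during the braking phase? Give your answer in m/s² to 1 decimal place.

83.5 ft/s × 0.3048 = 25.4508 m/s.
Distance covered during reaction = 25.4508 × 1 = 25.451 m.
Distance available for braking: 101 − 25.451 = 75.549 m.
v² = 2a·d ⇒ a = v²/(2d) = 25.4508² / (2 × 75.549) = 647.743 / 151.098 = 4.2869 m/s².

Required deceleration ≈ 4.3 m/s²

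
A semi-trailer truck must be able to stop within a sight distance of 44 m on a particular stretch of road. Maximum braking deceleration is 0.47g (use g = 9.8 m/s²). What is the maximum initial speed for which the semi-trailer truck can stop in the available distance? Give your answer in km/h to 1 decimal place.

Maximum speed ≈ 72.5 km/h

a = 0.47 × 9.8 = 4.606 m/s².
v²/(2a) = d ⇒ v = √(2 × 4.606 × 44) = √405.33 = 20.1328 m/s.
20.1328 m/s × 3.6 = 72.478 km/h.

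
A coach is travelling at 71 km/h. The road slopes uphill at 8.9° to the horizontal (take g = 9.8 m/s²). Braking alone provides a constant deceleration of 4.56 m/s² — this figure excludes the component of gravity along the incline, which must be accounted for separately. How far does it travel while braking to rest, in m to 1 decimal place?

71 km/h ÷ 3.6 = 19.7222 m/s.
Gravity along the uphill slope adds to the braking deceleration: a_eff = 4.560 + 9.8·sin 8.9° = 4.560 + 1.516 = 6.076 m/s².
Braking distance = v²/(2a) = 19.7222² / (2 × 6.076) = 388.965 / 12.152 = 32.008 m.

Braking distance ≈ 32.0 m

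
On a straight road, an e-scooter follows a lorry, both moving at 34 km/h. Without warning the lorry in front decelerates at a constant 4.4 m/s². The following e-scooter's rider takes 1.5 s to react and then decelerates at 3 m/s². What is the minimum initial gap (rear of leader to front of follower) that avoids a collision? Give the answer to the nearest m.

34 km/h ÷ 3.6 = 9.4444 m/s.
Leader travels v²/(2a_L) = 89.197 / 8.800 = 10.136 m before stopping.
Follower covers v·t_r = 9.4444 × 1.5 = 14.167 m while reacting, then v²/(2a_F) = 89.197 / 6.000 = 14.866 m while braking, for a total of 14.167 + 14.866 = 29.033 m.
Since a_F ≤ a_L and the follower starts braking later, the follower is never slower than the leader, so the closest approach is when both have stopped.
Minimum gap = 29.033 − 10.136 = 18.897 m.

Minimum gap ≈ 19 m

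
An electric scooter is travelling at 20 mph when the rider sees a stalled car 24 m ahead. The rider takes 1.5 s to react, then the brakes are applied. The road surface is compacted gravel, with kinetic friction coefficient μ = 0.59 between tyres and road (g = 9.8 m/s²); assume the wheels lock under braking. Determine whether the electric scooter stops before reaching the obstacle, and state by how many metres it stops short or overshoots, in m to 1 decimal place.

Yes — it stops 3.7 m short of the obstacle

20 mph × 0.44704 = 8.9408 m/s.
a = μg = 0.59 × 9.8 = 5.782 m/s².
Reaction distance = 8.9408 × 1.5 = 13.411 m.
Braking distance = v²/(2a) = 79.938 / 11.564 = 6.913 m.
Total stopping distance = 13.411 + 6.913 = 20.324 m, vs 24 m available — it stops with 24 − 20.324 = 3.676 m to spare.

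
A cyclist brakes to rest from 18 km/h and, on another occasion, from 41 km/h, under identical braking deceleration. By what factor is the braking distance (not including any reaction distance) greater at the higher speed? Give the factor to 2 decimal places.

Factor ≈ 5.19

Braking distance d = v²/(2a), so with a fixed, d ∝ v².
Factor = (41/18)² = 2.2778² = 5.1884.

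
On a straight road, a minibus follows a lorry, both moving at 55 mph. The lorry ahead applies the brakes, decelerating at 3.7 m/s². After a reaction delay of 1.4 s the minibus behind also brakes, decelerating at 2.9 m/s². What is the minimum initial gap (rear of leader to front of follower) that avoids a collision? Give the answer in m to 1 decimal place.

55 mph × 0.44704 = 24.5872 m/s.
Leader travels v²/(2a_L) = 604.530 / 7.400 = 81.693 m before stopping.
Follower covers v·t_r = 24.5872 × 1.4 = 34.422 m while reacting, then v²/(2a_F) = 604.530 / 5.800 = 104.229 m while braking, for a total of 34.422 + 104.229 = 138.651 m.
Since a_F ≤ a_L and the follower starts braking later, the follower is never slower than the leader, so the closest approach is when both have stopped.
Minimum gap = 138.651 − 81.693 = 56.958 m.

Minimum gap ≈ 57.0 m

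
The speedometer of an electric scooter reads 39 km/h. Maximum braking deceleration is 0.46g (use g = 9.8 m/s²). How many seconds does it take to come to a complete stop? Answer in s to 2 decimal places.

Braking time ≈ 2.40 s

39 km/h ÷ 3.6 = 10.8333 m/s.
a = 0.46 × 9.8 = 4.508 m/s².
Braking time = v/a = 10.8333 / 4.508 = 2.403 s.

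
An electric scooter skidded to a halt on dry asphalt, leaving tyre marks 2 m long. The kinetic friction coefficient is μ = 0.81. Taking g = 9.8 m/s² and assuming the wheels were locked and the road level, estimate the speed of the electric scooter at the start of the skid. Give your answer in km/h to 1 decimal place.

Deceleration a = μg = 0.81 × 9.8 = 7.938 m/s².
v = √(2a·d) = √(2 × 7.938 × 2) = √31.752 = 5.6349 m/s.
= 5.6349 × 3.6 = 20.286 km/h.

Initial speed ≈ 20.3 km/h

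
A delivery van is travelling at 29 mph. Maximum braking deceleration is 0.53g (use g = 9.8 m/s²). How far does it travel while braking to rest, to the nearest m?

Braking distance ≈ 16 m

29 mph × 0.44704 = 12.9642 m/s.
a = 0.53 × 9.8 = 5.194 m/s².
Braking distance = v²/(2a) = 12.9642² / (2 × 5.194) = 168.070 / 10.388 = 16.179 m.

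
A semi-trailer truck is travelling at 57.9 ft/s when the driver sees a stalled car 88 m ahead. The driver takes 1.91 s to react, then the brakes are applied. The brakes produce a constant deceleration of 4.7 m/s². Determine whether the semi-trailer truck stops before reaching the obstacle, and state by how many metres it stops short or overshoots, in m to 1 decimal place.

57.9 ft/s × 0.3048 = 17.6479 m/s.
Reaction distance = 17.6479 × 1.91 = 33.707 m.
Braking distance = v²/(2a) = 311.448 / 9.400 = 33.133 m.
Total stopping distance = 33.707 + 33.133 = 66.840 m, vs 88 m available — it stops with 88 − 66.840 = 21.160 m to spare.

Yes — it stops 21.2 m short of the obstacle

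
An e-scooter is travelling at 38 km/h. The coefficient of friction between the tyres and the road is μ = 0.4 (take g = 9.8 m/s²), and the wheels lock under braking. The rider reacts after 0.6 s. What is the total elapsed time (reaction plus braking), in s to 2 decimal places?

38 km/h ÷ 3.6 = 10.5556 m/s.
a = μg = 0.4 × 9.8 = 3.920 m/s².
Braking time = v/a = 10.5556 / 3.920 = 2.693 s.
Total = 0.6 + 2.693 = 3.293 s.

Total time ≈ 3.29 s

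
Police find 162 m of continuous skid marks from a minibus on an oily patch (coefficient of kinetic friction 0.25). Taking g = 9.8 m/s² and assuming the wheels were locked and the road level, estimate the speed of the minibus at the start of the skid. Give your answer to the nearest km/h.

Deceleration a = μg = 0.25 × 9.8 = 2.450 m/s².
v = √(2a·d) = √(2 × 2.450 × 162) = √793.800 = 28.1745 m/s.
= 28.1745 × 3.6 = 101.428 km/h.

Initial speed ≈ 101 km/h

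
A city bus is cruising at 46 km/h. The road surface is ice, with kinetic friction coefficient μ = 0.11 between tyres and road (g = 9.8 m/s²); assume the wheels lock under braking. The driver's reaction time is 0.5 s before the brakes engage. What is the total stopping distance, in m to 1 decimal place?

Total stopping distance ≈ 82.1 m

46 km/h ÷ 3.6 = 12.7778 m/s.
a = μg = 0.11 × 9.8 = 1.078 m/s².
Reaction distance = v·t_r = 12.7778 × 0.5 = 6.389 m.
Braking distance = v²/(2a) = 12.7778² / (2 × 1.078) = 163.272 / 2.156 = 75.729 m.
Total = 6.389 + 75.729 = 82.118 m.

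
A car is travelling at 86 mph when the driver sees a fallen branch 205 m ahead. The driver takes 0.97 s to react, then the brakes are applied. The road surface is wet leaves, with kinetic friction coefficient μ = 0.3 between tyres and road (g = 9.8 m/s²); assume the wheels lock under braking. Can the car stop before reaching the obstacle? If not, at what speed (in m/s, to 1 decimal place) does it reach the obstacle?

No — it strikes the obstacle at 22.2 m/s

86 mph × 0.44704 = 38.4454 m/s.
a = μg = 0.3 × 9.8 = 2.940 m/s².
Reaction distance = 38.4454 × 0.97 = 37.292 m.
Braking distance needed to stop: v²/(2a) = 1478.049 / 5.880 = 251.369 m, so total needed = 37.292 + 251.369 = 288.661 m > 205 m — it cannot stop.
Distance remaining when braking begins: 205 − 37.292 = 167.708 m.
v² = v₀² − 2a·d = 1478.049 − 2 × 2.940 × 167.708 = 491.926 m²/s².
v = √491.926 = 22.179 m/s.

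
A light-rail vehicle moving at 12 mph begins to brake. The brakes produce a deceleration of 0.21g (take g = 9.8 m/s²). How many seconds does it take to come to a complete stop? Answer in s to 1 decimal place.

Braking time ≈ 2.6 s

12 mph × 0.44704 = 5.3645 m/s.
a = 0.21 × 9.8 = 2.058 m/s².
Braking time = v/a = 5.3645 / 2.058 = 2.607 s.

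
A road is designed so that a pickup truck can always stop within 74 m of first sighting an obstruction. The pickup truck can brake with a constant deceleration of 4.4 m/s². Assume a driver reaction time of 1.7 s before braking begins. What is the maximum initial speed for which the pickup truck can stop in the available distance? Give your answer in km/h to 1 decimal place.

Stopping distance: v·t_r + v²/(2a) = 74 with t_r = 1.7 s and a = 4.400 m/s².
So v² + 14.960 v − 651.20 = 0.
Positive root: v = −a·t_r + √((a·t_r)² + 2a·d) = −7.480 + √(55.950 + 651.20) = 19.1123 m/s.
19.1123 m/s × 3.6 = 68.804 km/h.

Maximum speed ≈ 68.8 km/h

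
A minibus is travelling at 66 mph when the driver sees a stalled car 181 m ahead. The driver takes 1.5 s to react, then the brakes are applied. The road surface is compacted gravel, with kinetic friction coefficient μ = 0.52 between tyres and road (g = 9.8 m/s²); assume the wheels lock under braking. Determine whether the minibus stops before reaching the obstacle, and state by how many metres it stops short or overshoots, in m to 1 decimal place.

Yes — it stops 51.3 m short of the obstacle

66 mph × 0.44704 = 29.5046 m/s.
a = μg = 0.52 × 9.8 = 5.096 m/s².
Reaction distance = 29.5046 × 1.5 = 44.257 m.
Braking distance = v²/(2a) = 870.521 / 10.192 = 85.412 m.
Total stopping distance = 44.257 + 85.412 = 129.669 m, vs 181 m available — it stops with 181 − 129.669 = 51.331 m to spare.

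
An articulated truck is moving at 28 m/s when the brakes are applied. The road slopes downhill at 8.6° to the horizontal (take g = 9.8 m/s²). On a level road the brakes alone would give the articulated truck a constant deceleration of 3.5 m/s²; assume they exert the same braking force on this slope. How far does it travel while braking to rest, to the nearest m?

Braking distance ≈ 193 m

Gravity along the downhill slope reduces the braking deceleration: a_eff = 3.500 − 9.8·sin 8.6° = 3.500 − 1.465 = 2.035 m/s².
Braking distance = v²/(2a) = 28.0000² / (2 × 2.035) = 784.000 / 4.070 = 192.629 m.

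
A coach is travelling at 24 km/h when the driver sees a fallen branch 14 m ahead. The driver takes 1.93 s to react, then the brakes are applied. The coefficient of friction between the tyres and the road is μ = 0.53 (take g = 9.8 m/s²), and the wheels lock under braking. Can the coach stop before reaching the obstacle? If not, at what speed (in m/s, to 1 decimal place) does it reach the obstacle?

24 km/h ÷ 3.6 = 6.6667 m/s.
a = μg = 0.53 × 9.8 = 5.194 m/s².
Reaction distance = 6.6667 × 1.93 = 12.867 m.
Braking distance needed to stop: v²/(2a) = 44.445 / 10.388 = 4.278 m, so total needed = 12.867 + 4.278 = 17.145 m > 14 m — it cannot stop.
Distance remaining when braking begins: 14 − 12.867 = 1.133 m.
v² = v₀² − 2a·d = 44.445 − 2 × 5.194 × 1.133 = 32.675 m²/s².
v = √32.675 = 5.716 m/s.

No — it strikes the obstacle at 5.7 m/s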